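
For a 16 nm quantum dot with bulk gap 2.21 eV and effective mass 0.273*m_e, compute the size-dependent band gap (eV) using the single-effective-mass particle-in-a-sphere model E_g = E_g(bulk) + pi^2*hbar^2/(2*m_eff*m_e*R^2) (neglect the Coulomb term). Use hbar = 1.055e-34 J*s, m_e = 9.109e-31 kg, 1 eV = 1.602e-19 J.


Radius R = 16/2 nm = 8e-09 m
Confinement energy dE = pi^2 * hbar^2 / (2 * m_eff * m_e * R^2)
dE = pi^2 * (1.055e-34)^2 / (2 * 0.273 * 9.109e-31 * (8e-09)^2) J, divided by 1.602e-19 J/eV
dE = 0.0215 eV
Total band gap = E_g(bulk) + dE = 2.21 + 0.0215 = 2.2315 eV

2.2315


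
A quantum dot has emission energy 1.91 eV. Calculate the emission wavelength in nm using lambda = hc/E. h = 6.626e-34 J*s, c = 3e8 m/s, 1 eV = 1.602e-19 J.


Convert energy: E = 1.91 eV = 1.91 * 1.602e-19 = 3.05982e-19 J
lambda = h*c / E = 6.626e-34 * 3e8 / 3.05982e-19
lambda = 6.49646e-07 m = 649.6 nm

649.6


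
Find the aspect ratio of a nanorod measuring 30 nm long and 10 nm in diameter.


Aspect ratio AR = length / diameter
AR = 30 / 10
AR = 3.0

3.0


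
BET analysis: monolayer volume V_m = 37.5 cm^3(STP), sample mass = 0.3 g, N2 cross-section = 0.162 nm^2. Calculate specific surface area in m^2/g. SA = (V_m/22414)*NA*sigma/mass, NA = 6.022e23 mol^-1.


Number of moles in monolayer = V_m / 22414 = 37.5 / 22414 = 0.00167306
Number of molecules = moles * NA = 0.00167306 * 6.022e23
SA = molecules * sigma / mass
SA = (37.5 / 22414) * 6.022e23 * 0.162e-18 / 0.3
SA = 544.1 m^2/g

544.1


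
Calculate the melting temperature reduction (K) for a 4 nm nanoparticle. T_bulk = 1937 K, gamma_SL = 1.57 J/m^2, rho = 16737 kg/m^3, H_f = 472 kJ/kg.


Radius R = 4/2 = 2 nm = 2e-09 m
Convert H_f = 472 kJ/kg = 472000 J/kg
dT = 2 * gamma_SL * T_bulk / (rho * H_f * R)
dT = 2 * 1.57 * 1937 / (16737 * 472000 * 2e-09)
dT = 385.0 K

385.0


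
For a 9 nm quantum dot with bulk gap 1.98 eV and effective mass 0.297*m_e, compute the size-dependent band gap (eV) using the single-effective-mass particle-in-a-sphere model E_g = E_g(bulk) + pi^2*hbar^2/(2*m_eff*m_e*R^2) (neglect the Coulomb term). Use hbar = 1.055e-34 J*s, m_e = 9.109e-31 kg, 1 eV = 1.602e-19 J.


Radius R = 9/2 nm = 4.5e-09 m
Confinement energy dE = pi^2 * hbar^2 / (2 * m_eff * m_e * R^2)
dE = pi^2 * (1.055e-34)^2 / (2 * 0.297 * 9.109e-31 * (4.5e-09)^2) J, divided by 1.602e-19 J/eV
dE = 0.0626 eV
Total band gap = E_g(bulk) + dE = 1.98 + 0.0626 = 2.0426 eV

2.0426


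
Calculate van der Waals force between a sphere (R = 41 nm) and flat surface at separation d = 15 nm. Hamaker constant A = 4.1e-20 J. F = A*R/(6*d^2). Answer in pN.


Convert to SI: R = 41 nm = 4.1e-08 m, d = 15 nm = 1.5e-08 m
F = A * R / (6 * d^2)
F = 4.1e-20 * 4.1e-08 / (6 * (1.5e-08)^2)
F = 1.24519e-12 N = 1.245 pN

1.245


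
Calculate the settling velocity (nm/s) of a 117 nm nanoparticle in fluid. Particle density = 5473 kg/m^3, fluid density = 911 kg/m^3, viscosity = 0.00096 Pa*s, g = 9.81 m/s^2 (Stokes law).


Radius R = 117/2 nm = 5.85e-08 m
Density difference = 5473 - 911 = 4562 kg/m^3
v = 2 * R^2 * (rho_p - rho_f) * g / (9 * eta)
v = 2 * (5.85e-08)^2 * 4562 * 9.81 / (9 * 0.00096)
v = 3.54529e-08 m/s = 35.4529 nm/s

35.4529


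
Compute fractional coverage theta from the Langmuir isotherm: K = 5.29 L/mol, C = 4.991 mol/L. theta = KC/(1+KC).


Langmuir isotherm: theta = K*C / (1 + K*C)
K*C = 5.29 * 4.991 = 26.40239
theta = 26.40239 / (1 + 26.40239) = 26.40239 / 27.40239
theta = 0.9635

0.9635


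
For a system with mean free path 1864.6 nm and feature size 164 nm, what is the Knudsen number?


Knudsen number Kn = lambda / L
Kn = 1864.6 / 164
Kn = 11.3695

11.3695


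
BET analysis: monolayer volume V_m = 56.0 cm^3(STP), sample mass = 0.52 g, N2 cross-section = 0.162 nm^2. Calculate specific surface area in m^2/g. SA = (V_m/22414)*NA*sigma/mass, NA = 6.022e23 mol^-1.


Number of moles in monolayer = V_m / 22414 = 56.0 / 22414 = 0.00249844
Number of molecules = moles * NA = 0.00249844 * 6.022e23
SA = molecules * sigma / mass
SA = (56.0 / 22414) * 6.022e23 * 0.162e-18 / 0.52
SA = 468.7 m^2/g

468.7


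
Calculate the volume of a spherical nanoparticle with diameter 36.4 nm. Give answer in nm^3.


Radius r = 36.4/2 = 18.2 nm
Volume V = (4/3) * pi * r^3
V = (4/3) * pi * (18.2)^3
V = 25252.41 nm^3

25252.41


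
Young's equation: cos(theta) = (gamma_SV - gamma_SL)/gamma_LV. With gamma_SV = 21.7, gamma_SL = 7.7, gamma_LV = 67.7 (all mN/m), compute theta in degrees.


cos(theta) = (gamma_SV - gamma_SL) / gamma_LV
cos(theta) = (21.7 - 7.7) / 67.7
cos(theta) = 0.206795
theta = arccos(0.206795) = 78.07 degrees

78.07


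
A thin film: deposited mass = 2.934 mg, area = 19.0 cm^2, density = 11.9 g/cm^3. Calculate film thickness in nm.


Convert: m = 2.934 mg = 2.9340e-06 kg, A = 19.0 cm^2 = 1.9000e-03 m^2, rho = 11.9 g/cm^3 = 11900 kg/m^3
t = m / (A * rho)
t = 2.9340e-06 / (1.9000e-03 * 11900)
t = 1.2977e-07 m = 129.8 nm

129.8


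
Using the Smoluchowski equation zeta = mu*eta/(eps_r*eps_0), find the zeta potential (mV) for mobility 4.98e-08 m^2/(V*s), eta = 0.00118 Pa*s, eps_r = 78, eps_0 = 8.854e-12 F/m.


Smoluchowski equation: zeta = mu * eta / (eps_r * eps_0)
zeta = 4.98e-08 * 0.00118 / (78 * 8.854e-12)
zeta = 0.08509 V = 85.09 mV

85.09


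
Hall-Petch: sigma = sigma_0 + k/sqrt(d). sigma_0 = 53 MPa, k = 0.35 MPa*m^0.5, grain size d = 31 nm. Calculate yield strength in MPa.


d = 31 nm = 3.1e-08 m
sqrt(d) = 0.0001760682
Hall-Petch contribution = k / sqrt(d) = 0.35 / 0.0001760682 = 1987.9 MPa
sigma = sigma_0 + k/sqrt(d) = 53 + 1987.9 = 2040.9 MPa

2040.9


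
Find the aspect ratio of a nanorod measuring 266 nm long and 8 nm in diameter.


Aspect ratio AR = length / diameter
AR = 266 / 8
AR = 33.25

33.25


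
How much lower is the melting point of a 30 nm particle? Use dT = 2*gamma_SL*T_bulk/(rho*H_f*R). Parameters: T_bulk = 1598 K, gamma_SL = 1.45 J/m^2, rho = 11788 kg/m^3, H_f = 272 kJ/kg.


Radius R = 30/2 = 15 nm = 1.5e-08 m
Convert H_f = 272 kJ/kg = 272000 J/kg
dT = 2 * gamma_SL * T_bulk / (rho * H_f * R)
dT = 2 * 1.45 * 1598 / (11788 * 272000 * 1.5e-08)
dT = 96.4 K

96.4


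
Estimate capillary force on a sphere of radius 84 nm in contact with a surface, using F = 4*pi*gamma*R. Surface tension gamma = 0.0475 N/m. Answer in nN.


Convert radius: R = 84 nm = 8.4e-08 m
F = 4 * pi * gamma * R
F = 4 * pi * 0.0475 * 8.4e-08
F = 5.01398e-08 N = 50.1398 nN

50.1398


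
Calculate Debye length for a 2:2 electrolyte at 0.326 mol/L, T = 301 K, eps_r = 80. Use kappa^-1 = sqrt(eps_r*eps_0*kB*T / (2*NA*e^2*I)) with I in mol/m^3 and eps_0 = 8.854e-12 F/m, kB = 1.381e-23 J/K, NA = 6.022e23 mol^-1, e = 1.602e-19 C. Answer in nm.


Ionic strength I = 0.326 * 2^2 * 1000 = 1304 mol/m^3
kappa^-1 = sqrt(80 * 8.854e-12 * 1.381e-23 * 301 / (2 * 6.022e23 * (1.602e-19)^2 * 1304))
kappa^-1 = 0.27 nm

0.27


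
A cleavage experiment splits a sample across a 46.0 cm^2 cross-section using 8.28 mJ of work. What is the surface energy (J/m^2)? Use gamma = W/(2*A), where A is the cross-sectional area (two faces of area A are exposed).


Convert: A = 46.0 cm^2 = 0.0046 m^2, W = 8.28 mJ = 0.00828 J
Cleaving exposes two faces of area A, so total new surface = 2*A and gamma = W / (2*A)
gamma = 0.00828 / (2 * 0.0046)
gamma = 0.9 J/m^2

0.9


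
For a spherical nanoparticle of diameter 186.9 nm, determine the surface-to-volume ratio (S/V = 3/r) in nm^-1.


Radius r = 186.9/2 = 93.45 nm
S/V = 3 / r = 3 / 93.45
S/V = 0.0321 nm^-1

0.0321


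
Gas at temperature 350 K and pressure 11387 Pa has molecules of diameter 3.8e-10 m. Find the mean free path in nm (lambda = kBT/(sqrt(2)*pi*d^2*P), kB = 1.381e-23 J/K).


Mean free path: lambda = kB*T / (sqrt(2) * pi * d^2 * P)
lambda = 1.381e-23 * 350 / (sqrt(2) * pi * (3.8e-10)^2 * 11387)
lambda = 6.61638e-07 m
lambda = 661.64 nm

661.64


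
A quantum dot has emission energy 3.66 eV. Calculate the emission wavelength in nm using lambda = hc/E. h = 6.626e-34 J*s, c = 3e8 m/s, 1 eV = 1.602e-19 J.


Convert energy: E = 3.66 eV = 3.66 * 1.602e-19 = 5.86332e-19 J
lambda = h*c / E = 6.626e-34 * 3e8 / 5.86332e-19
lambda = 3.39023e-07 m = 339.0 nm

339.0


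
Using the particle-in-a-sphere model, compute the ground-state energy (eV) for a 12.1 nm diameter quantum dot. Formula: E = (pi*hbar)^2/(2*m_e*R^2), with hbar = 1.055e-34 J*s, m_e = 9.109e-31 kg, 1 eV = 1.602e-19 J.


Radius R = 12.1/2 = 6.05 nm = 6.05e-09 m
E = (pi * 1.055e-34)^2 / (2 * 9.109e-31 * (6.05e-09)^2)
E(J) = 1.64738e-21
E = E(J) / 1.602e-19 = 0.0103 eV

0.0103


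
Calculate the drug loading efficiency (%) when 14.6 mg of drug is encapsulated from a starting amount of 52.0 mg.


Drug loading efficiency = (drug loaded / drug initial) * 100
DLE = 14.6 / 52.0 * 100
DLE = 0.2808 * 100
DLE = 28.08%

28.08


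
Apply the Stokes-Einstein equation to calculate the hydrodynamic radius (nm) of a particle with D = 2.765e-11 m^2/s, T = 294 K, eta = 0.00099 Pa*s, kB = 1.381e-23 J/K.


Stokes-Einstein: R = kB*T / (6*pi*eta*D)
R = 1.381e-23 * 294 / (6 * pi * 0.00099 * 2.765e-11)
R = 7.86882e-09 m = 7.87 nm

7.87


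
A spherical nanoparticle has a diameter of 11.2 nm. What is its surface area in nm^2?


Radius r = 11.2/2 = 5.6 nm
Surface area SA = 4 * pi * r^2
SA = 4 * pi * (5.6)^2
SA = 394.08 nm^2

394.08


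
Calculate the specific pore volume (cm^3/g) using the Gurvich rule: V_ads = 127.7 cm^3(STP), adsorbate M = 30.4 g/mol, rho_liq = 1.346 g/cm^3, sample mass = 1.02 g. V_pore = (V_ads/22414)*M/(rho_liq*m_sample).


Moles adsorbed n = V_ads / 22414 = 127.7 / 22414 = 5.697332e-03 mol
Liquid volume V_liq = n * M / rho_liq = 5.697332e-03 * 30.4 / 1.346 = 0.12868 cm^3
Specific pore volume V_pore = V_liq / m_sample = 0.12868 / 1.02
V_pore = 0.1262 cm^3/g

0.1262


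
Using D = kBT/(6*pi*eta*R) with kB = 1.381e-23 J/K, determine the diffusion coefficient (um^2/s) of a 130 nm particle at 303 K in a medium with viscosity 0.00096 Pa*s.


Radius R = 130/2 = 65 nm = 6.5e-08 m
D = kB*T / (6*pi*eta*R)
D = 1.381e-23 * 303 / (6 * pi * 0.00096 * 6.5e-08)
D = 3.55755e-12 m^2/s = 3.558 um^2/s

3.558


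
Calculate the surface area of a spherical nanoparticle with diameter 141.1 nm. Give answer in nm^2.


Radius r = 141.1/2 = 70.55 nm
Surface area SA = 4 * pi * r^2
SA = 4 * pi * (70.55)^2
SA = 62546.63 nm^2

62546.63


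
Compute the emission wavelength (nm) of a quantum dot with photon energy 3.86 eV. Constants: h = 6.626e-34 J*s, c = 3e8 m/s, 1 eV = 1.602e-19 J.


Convert energy: E = 3.86 eV = 3.86 * 1.602e-19 = 6.18372e-19 J
lambda = h*c / E = 6.626e-34 * 3e8 / 6.18372e-19
lambda = 3.21457e-07 m = 321.5 nm

321.5


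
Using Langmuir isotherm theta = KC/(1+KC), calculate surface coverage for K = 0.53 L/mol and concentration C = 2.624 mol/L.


Langmuir isotherm: theta = K*C / (1 + K*C)
K*C = 0.53 * 2.624 = 1.39072
theta = 1.39072 / (1 + 1.39072) = 1.39072 / 2.39072
theta = 0.5817

0.5817


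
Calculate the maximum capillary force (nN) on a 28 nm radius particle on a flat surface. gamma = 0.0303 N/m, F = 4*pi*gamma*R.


Convert radius: R = 28 nm = 2.8e-08 m
F = 4 * pi * gamma * R
F = 4 * pi * 0.0303 * 2.8e-08
F = 1.06613e-08 N = 10.6613 nN

10.6613


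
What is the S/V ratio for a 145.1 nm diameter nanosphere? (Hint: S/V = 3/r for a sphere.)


Radius r = 145.1/2 = 72.55 nm
S/V = 3 / r = 3 / 72.55
S/V = 0.0414 nm^-1

0.0414


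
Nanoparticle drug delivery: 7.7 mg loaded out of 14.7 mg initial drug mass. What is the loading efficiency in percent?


Drug loading efficiency = (drug loaded / drug initial) * 100
DLE = 7.7 / 14.7 * 100
DLE = 0.5238 * 100
DLE = 52.38%

52.38


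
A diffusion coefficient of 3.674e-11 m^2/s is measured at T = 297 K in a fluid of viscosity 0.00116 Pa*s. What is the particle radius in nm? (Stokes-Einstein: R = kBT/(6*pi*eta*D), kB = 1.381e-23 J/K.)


Stokes-Einstein: R = kB*T / (6*pi*eta*D)
R = 1.381e-23 * 297 / (6 * pi * 0.00116 * 3.674e-11)
R = 5.10566e-09 m = 5.11 nm

5.11


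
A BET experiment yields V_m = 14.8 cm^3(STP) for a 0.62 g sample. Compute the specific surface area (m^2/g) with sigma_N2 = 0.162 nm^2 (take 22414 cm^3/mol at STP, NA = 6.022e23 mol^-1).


Number of moles in monolayer = V_m / 22414 = 14.8 / 22414 = 0.0006603
Number of molecules = moles * NA = 0.0006603 * 6.022e23
SA = molecules * sigma / mass
SA = (14.8 / 22414) * 6.022e23 * 0.162e-18 / 0.62
SA = 103.9 m^2/g

103.9


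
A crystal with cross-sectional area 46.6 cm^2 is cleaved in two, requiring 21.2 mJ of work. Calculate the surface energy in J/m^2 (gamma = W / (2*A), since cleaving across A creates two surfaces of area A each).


Convert: A = 46.6 cm^2 = 0.00466 m^2, W = 21.2 mJ = 0.0212 J
Cleaving exposes two faces of area A, so total new surface = 2*A and gamma = W / (2*A)
gamma = 0.0212 / (2 * 0.00466)
gamma = 2.275 J/m^2

2.275


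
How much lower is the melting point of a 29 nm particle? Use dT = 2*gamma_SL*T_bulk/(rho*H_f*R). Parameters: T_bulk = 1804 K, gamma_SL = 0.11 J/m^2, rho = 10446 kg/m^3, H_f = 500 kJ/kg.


Radius R = 29/2 = 14.5 nm = 1.45e-08 m
Convert H_f = 500 kJ/kg = 500000 J/kg
dT = 2 * gamma_SL * T_bulk / (rho * H_f * R)
dT = 2 * 0.11 * 1804 / (10446 * 500000 * 1.45e-08)
dT = 5.2 K

5.2


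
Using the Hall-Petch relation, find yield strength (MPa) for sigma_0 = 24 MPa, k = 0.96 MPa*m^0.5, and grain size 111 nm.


d = 111 nm = 1.11e-07 m
sqrt(d) = 0.0003331666
Hall-Petch contribution = k / sqrt(d) = 0.96 / 0.0003331666 = 2881.4 MPa
sigma = sigma_0 + k/sqrt(d) = 24 + 2881.4 = 2905.4 MPa

2905.4


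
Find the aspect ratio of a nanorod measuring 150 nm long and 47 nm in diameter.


Aspect ratio AR = length / diameter
AR = 150 / 47
AR = 3.19

3.19


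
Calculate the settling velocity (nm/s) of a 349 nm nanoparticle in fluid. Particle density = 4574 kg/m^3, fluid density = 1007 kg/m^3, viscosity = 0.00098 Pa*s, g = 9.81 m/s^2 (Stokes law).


Radius R = 349/2 nm = 1.745e-07 m
Density difference = 4574 - 1007 = 3567 kg/m^3
v = 2 * R^2 * (rho_p - rho_f) * g / (9 * eta)
v = 2 * (1.745e-07)^2 * 3567 * 9.81 / (9 * 0.00098)
v = 2.41615e-07 m/s = 241.6153 nm/s

241.6153


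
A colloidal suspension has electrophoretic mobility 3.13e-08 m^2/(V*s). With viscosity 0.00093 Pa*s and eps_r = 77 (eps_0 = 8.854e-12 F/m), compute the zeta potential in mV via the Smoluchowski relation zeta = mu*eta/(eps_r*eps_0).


Smoluchowski equation: zeta = mu * eta / (eps_r * eps_0)
zeta = 3.13e-08 * 0.00093 / (77 * 8.854e-12)
zeta = 0.042697 V = 42.7 mV

42.7


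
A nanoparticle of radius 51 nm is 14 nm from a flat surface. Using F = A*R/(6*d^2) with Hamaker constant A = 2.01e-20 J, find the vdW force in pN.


Convert to SI: R = 51 nm = 5.1e-08 m, d = 14 nm = 1.4e-08 m
F = A * R / (6 * d^2)
F = 2.01e-20 * 5.1e-08 / (6 * (1.4e-08)^2)
F = 8.71684e-13 N = 0.872 pN

0.872


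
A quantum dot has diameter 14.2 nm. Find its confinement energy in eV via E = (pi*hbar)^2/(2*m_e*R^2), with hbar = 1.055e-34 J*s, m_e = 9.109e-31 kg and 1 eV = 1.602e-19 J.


Radius R = 14.2/2 = 7.1 nm = 7.1e-09 m
E = (pi * 1.055e-34)^2 / (2 * 9.109e-31 * (7.1e-09)^2)
E(J) = 1.19615e-21
E = E(J) / 1.602e-19 = 0.0075 eV

0.0075


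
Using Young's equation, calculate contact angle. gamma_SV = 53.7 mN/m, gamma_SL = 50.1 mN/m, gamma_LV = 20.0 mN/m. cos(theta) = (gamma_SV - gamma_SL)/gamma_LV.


cos(theta) = (gamma_SV - gamma_SL) / gamma_LV
cos(theta) = (53.7 - 50.1) / 20.0
cos(theta) = 0.18
theta = arccos(0.18) = 79.63 degrees

79.63


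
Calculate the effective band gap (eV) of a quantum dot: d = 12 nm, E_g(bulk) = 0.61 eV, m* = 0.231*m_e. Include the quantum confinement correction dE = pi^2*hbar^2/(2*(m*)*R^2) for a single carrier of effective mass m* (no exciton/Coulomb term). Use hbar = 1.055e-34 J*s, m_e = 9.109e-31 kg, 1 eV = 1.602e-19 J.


Radius R = 12/2 nm = 6e-09 m
Confinement energy dE = pi^2 * hbar^2 / (2 * m_eff * m_e * R^2)
dE = pi^2 * (1.055e-34)^2 / (2 * 0.231 * 9.109e-31 * (6e-09)^2) J, divided by 1.602e-19 J/eV
dE = 0.0453 eV
Total band gap = E_g(bulk) + dE = 0.61 + 0.0453 = 0.6553 eV

0.6553


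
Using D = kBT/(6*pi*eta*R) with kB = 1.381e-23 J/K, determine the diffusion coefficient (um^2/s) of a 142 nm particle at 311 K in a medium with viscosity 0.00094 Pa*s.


Radius R = 142/2 = 71 nm = 7.1e-08 m
D = kB*T / (6*pi*eta*R)
D = 1.381e-23 * 311 / (6 * pi * 0.00094 * 7.1e-08)
D = 3.41403e-12 m^2/s = 3.414 um^2/s

3.414


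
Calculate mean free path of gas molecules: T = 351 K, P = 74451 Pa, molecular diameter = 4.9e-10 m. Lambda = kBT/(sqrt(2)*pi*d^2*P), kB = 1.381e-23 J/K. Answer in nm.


Mean free path: lambda = kB*T / (sqrt(2) * pi * d^2 * P)
lambda = 1.381e-23 * 351 / (sqrt(2) * pi * (4.9e-10)^2 * 74451)
lambda = 6.10342e-08 m
lambda = 61.03 nm

61.03


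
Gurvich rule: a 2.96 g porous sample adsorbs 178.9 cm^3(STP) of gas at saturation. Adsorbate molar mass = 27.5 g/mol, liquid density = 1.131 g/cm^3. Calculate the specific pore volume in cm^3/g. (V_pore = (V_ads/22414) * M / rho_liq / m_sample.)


Moles adsorbed n = V_ads / 22414 = 178.9 / 22414 = 7.981619e-03 mol
Liquid volume V_liq = n * M / rho_liq = 7.981619e-03 * 27.5 / 1.131 = 0.19407 cm^3
Specific pore volume V_pore = V_liq / m_sample = 0.19407 / 2.96
V_pore = 0.0656 cm^3/g

0.0656


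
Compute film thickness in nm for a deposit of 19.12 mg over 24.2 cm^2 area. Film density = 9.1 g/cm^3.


Convert: m = 19.12 mg = 1.9120e-05 kg, A = 24.2 cm^2 = 2.4200e-03 m^2, rho = 9.1 g/cm^3 = 9100 kg/m^3
t = m / (A * rho)
t = 1.9120e-05 / (2.4200e-03 * 9100)
t = 8.6822e-07 m = 868.2 nm

868.2


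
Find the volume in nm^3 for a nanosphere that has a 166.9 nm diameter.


Radius r = 166.9/2 = 83.45 nm
Volume V = (4/3) * pi * r^3
V = (4/3) * pi * (83.45)^3
V = 2434263.75 nm^3

2434263.75


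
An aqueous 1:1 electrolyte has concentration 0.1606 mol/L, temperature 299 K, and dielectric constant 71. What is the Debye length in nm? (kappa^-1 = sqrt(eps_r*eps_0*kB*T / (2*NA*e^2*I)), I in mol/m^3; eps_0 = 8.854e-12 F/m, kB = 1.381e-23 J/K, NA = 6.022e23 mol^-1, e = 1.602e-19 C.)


Ionic strength I = 0.1606 * 1^2 * 1000 = 160.6 mol/m^3
kappa^-1 = sqrt(71 * 8.854e-12 * 1.381e-23 * 299 / (2 * 6.022e23 * (1.602e-19)^2 * 160.6))
kappa^-1 = 0.723 nm

0.723


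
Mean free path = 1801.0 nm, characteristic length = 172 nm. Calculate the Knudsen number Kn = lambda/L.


Knudsen number Kn = lambda / L
Kn = 1801.0 / 172
Kn = 10.4709

10.4709


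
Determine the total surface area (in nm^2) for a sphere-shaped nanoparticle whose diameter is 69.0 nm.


Radius r = 69.0/2 = 34.5 nm
Surface area SA = 4 * pi * r^2
SA = 4 * pi * (34.5)^2
SA = 14957.12 nm^2

14957.12


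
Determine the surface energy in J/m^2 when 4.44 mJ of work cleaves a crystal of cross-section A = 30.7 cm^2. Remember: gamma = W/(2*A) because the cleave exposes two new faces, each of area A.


Convert: A = 30.7 cm^2 = 0.00307 m^2, W = 4.44 mJ = 0.00444 J
Cleaving exposes two faces of area A, so total new surface = 2*A and gamma = W / (2*A)
gamma = 0.00444 / (2 * 0.00307)
gamma = 0.723 J/m^2

0.723


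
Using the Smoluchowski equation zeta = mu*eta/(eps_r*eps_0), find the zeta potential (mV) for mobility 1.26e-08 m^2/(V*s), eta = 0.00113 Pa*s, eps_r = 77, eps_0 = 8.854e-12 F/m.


Smoluchowski equation: zeta = mu * eta / (eps_r * eps_0)
zeta = 1.26e-08 * 0.00113 / (77 * 8.854e-12)
zeta = 0.020884 V = 20.88 mV

20.88


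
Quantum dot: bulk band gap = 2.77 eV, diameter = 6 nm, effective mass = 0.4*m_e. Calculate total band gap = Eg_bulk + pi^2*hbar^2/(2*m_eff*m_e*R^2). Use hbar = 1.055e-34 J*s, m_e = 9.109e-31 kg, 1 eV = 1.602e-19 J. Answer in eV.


Radius R = 6/2 nm = 3e-09 m
Confinement energy dE = pi^2 * hbar^2 / (2 * m_eff * m_e * R^2)
dE = pi^2 * (1.055e-34)^2 / (2 * 0.4 * 9.109e-31 * (3e-09)^2) J, divided by 1.602e-19 J/eV
dE = 0.1046 eV
Total band gap = E_g(bulk) + dE = 2.77 + 0.1046 = 2.8746 eV

2.8746


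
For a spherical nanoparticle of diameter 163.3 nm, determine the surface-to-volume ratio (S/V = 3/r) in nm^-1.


Radius r = 163.3/2 = 81.65 nm
S/V = 3 / r = 3 / 81.65
S/V = 0.0367 nm^-1

0.0367


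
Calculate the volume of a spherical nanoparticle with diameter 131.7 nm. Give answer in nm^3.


Radius r = 131.7/2 = 65.85 nm
Volume V = (4/3) * pi * r^3
V = (4/3) * pi * (65.85)^3
V = 1196068.21 nm^3

1196068.21


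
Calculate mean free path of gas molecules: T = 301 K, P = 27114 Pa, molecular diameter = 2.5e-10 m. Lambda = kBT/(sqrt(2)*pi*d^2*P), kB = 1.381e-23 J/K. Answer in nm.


Mean free path: lambda = kB*T / (sqrt(2) * pi * d^2 * P)
lambda = 1.381e-23 * 301 / (sqrt(2) * pi * (2.5e-10)^2 * 27114)
lambda = 5.52105e-07 m
lambda = 552.11 nm

552.11


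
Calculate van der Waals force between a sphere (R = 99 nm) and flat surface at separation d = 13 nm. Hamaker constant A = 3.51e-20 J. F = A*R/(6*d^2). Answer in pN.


Convert to SI: R = 99 nm = 9.9e-08 m, d = 13 nm = 1.3e-08 m
F = A * R / (6 * d^2)
F = 3.51e-20 * 9.9e-08 / (6 * (1.3e-08)^2)
F = 3.42692e-12 N = 3.427 pN

3.427


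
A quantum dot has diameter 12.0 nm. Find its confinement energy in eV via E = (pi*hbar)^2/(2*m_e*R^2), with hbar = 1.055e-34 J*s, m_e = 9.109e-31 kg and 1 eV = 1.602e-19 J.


Radius R = 12.0/2 = 6 nm = 6e-09 m
E = (pi * 1.055e-34)^2 / (2 * 9.109e-31 * (6e-09)^2)
E(J) = 1.67495e-21
E = E(J) / 1.602e-19 = 0.0105 eV

0.0105


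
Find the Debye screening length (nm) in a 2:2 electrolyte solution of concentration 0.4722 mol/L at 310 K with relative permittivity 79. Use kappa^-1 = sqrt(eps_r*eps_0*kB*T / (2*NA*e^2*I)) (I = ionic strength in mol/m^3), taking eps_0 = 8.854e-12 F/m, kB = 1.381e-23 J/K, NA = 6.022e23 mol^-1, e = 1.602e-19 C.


Ionic strength I = 0.4722 * 2^2 * 1000 = 1888.8 mol/m^3
kappa^-1 = sqrt(79 * 8.854e-12 * 1.381e-23 * 310 / (2 * 6.022e23 * (1.602e-19)^2 * 1888.8))
kappa^-1 = 0.226 nm

0.226


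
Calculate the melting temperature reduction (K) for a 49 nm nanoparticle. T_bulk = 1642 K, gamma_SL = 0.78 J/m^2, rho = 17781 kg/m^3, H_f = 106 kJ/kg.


Radius R = 49/2 = 24.5 nm = 2.45e-08 m
Convert H_f = 106 kJ/kg = 106000 J/kg
dT = 2 * gamma_SL * T_bulk / (rho * H_f * R)
dT = 2 * 0.78 * 1642 / (17781 * 106000 * 2.45e-08)
dT = 55.5 K

55.5


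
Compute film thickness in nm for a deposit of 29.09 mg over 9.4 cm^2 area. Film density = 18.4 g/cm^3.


Convert: m = 29.09 mg = 2.9090e-05 kg, A = 9.4 cm^2 = 9.4000e-04 m^2, rho = 18.4 g/cm^3 = 18400 kg/m^3
t = m / (A * rho)
t = 2.9090e-05 / (9.4000e-04 * 18400)
t = 1.6819e-06 m = 1681.9 nm

1681.9


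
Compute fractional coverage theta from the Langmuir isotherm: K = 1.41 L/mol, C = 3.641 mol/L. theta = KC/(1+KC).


Langmuir isotherm: theta = K*C / (1 + K*C)
K*C = 1.41 * 3.641 = 5.13381
theta = 5.13381 / (1 + 5.13381) = 5.13381 / 6.13381
theta = 0.837

0.837


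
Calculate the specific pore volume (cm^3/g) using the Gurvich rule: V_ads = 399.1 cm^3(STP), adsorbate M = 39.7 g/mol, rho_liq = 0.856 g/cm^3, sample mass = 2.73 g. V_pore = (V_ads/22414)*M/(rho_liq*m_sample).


Moles adsorbed n = V_ads / 22414 = 399.1 / 22414 = 1.780584e-02 mol
Liquid volume V_liq = n * M / rho_liq = 1.780584e-02 * 39.7 / 0.856 = 0.82581 cm^3
Specific pore volume V_pore = V_liq / m_sample = 0.82581 / 2.73
V_pore = 0.3025 cm^3/g

0.3025


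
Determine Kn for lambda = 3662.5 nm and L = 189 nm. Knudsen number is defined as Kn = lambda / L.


Knudsen number Kn = lambda / L
Kn = 3662.5 / 189
Kn = 19.3783

19.3783


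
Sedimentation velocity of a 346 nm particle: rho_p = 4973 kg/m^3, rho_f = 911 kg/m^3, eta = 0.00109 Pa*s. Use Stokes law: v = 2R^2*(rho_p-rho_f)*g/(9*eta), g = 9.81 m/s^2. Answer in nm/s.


Radius R = 346/2 nm = 1.73e-07 m
Density difference = 4973 - 911 = 4062 kg/m^3
v = 2 * R^2 * (rho_p - rho_f) * g / (9 * eta)
v = 2 * (1.73e-07)^2 * 4062 * 9.81 / (9 * 0.00109)
v = 2.43143e-07 m/s = 243.1432 nm/s

243.1432


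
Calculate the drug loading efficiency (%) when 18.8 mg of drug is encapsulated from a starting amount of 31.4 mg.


Drug loading efficiency = (drug loaded / drug initial) * 100
DLE = 18.8 / 31.4 * 100
DLE = 0.5987 * 100
DLE = 59.87%

59.87


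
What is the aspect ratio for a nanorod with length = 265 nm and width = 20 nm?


Aspect ratio AR = length / diameter
AR = 265 / 20
AR = 13.25

13.25


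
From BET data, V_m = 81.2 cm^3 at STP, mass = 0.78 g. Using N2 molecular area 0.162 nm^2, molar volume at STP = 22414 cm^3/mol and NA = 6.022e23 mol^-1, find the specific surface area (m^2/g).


Number of moles in monolayer = V_m / 22414 = 81.2 / 22414 = 0.00362274
Number of molecules = moles * NA = 0.00362274 * 6.022e23
SA = molecules * sigma / mass
SA = (81.2 / 22414) * 6.022e23 * 0.162e-18 / 0.78
SA = 453.1 m^2/g

453.1


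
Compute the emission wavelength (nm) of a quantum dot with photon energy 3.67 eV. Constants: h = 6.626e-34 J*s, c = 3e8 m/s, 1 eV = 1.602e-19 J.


Convert energy: E = 3.67 eV = 3.67 * 1.602e-19 = 5.87934e-19 J
lambda = h*c / E = 6.626e-34 * 3e8 / 5.87934e-19
lambda = 3.38099e-07 m = 338.1 nm

338.1


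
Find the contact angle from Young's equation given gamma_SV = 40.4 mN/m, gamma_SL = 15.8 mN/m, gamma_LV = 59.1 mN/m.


cos(theta) = (gamma_SV - gamma_SL) / gamma_LV
cos(theta) = (40.4 - 15.8) / 59.1
cos(theta) = 0.416244
theta = arccos(0.416244) = 65.4 degrees

65.4


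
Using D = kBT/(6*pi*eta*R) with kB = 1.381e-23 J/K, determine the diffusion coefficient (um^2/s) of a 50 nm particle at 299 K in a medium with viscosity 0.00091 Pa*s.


Radius R = 50/2 = 25 nm = 2.5e-08 m
D = kB*T / (6*pi*eta*R)
D = 1.381e-23 * 299 / (6 * pi * 0.00091 * 2.5e-08)
D = 9.62903e-12 m^2/s = 9.629 um^2/s

9.629


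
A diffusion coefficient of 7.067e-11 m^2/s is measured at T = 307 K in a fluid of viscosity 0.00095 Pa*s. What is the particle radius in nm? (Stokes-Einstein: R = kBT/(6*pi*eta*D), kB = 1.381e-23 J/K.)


Stokes-Einstein: R = kB*T / (6*pi*eta*D)
R = 1.381e-23 * 307 / (6 * pi * 0.00095 * 7.067e-11)
R = 3.35021e-09 m = 3.35 nm

3.35


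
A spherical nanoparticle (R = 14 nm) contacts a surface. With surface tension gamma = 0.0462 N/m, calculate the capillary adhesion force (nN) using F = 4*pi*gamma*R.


Convert radius: R = 14 nm = 1.4e-08 m
F = 4 * pi * gamma * R
F = 4 * pi * 0.0462 * 1.4e-08
F = 8.12793e-09 N = 8.1279 nN

8.1279


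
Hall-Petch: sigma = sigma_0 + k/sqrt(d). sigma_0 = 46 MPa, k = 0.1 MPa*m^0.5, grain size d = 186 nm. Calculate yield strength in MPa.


d = 186 nm = 1.86e-07 m
sqrt(d) = 0.0004312772
Hall-Petch contribution = k / sqrt(d) = 0.1 / 0.0004312772 = 231.9 MPa
sigma = sigma_0 + k/sqrt(d) = 46 + 231.9 = 277.9 MPa

277.9


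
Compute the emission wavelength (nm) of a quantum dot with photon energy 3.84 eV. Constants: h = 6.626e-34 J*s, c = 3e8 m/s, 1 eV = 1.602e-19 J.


Convert energy: E = 3.84 eV = 3.84 * 1.602e-19 = 6.15168e-19 J
lambda = h*c / E = 6.626e-34 * 3e8 / 6.15168e-19
lambda = 3.23131e-07 m = 323.1 nm

323.1


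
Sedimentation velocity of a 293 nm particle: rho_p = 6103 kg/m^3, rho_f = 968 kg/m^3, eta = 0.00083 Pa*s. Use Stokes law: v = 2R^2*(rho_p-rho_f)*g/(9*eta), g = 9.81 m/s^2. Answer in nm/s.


Radius R = 293/2 nm = 1.465e-07 m
Density difference = 6103 - 968 = 5135 kg/m^3
v = 2 * R^2 * (rho_p - rho_f) * g / (9 * eta)
v = 2 * (1.465e-07)^2 * 5135 * 9.81 / (9 * 0.00083)
v = 2.89464e-07 m/s = 289.4637 nm/s

289.4637


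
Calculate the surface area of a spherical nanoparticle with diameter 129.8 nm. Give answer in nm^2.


Radius r = 129.8/2 = 64.9 nm
Surface area SA = 4 * pi * r^2
SA = 4 * pi * (64.9)^2
SA = 52929.68 nm^2

52929.68


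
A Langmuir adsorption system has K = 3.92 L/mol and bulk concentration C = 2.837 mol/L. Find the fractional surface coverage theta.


Langmuir isotherm: theta = K*C / (1 + K*C)
K*C = 3.92 * 2.837 = 11.12104
theta = 11.12104 / (1 + 11.12104) = 11.12104 / 12.12104
theta = 0.9175

0.9175


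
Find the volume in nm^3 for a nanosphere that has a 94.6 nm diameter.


Radius r = 94.6/2 = 47.3 nm
Volume V = (4/3) * pi * r^3
V = (4/3) * pi * (47.3)^3
V = 443273.77 nm^3

443273.77


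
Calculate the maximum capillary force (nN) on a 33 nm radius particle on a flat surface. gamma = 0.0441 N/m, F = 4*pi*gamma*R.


Convert radius: R = 33 nm = 3.3e-08 m
F = 4 * pi * gamma * R
F = 4 * pi * 0.0441 * 3.3e-08
F = 1.82878e-08 N = 18.2878 nN

18.2878


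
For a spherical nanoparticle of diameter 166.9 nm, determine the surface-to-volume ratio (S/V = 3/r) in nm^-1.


Radius r = 166.9/2 = 83.45 nm
S/V = 3 / r = 3 / 83.45
S/V = 0.0359 nm^-1

0.0359


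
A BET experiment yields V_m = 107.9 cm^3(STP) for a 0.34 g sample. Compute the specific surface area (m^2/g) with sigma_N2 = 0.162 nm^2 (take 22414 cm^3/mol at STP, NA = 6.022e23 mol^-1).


Number of moles in monolayer = V_m / 22414 = 107.9 / 22414 = 0.00481396
Number of molecules = moles * NA = 0.00481396 * 6.022e23
SA = molecules * sigma / mass
SA = (107.9 / 22414) * 6.022e23 * 0.162e-18 / 0.34
SA = 1381.3 m^2/g

1381.3


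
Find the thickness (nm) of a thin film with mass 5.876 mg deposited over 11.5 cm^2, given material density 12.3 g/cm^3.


Convert: m = 5.876 mg = 5.8760e-06 kg, A = 11.5 cm^2 = 1.1500e-03 m^2, rho = 12.3 g/cm^3 = 12300 kg/m^3
t = m / (A * rho)
t = 5.8760e-06 / (1.1500e-03 * 12300)
t = 4.1541e-07 m = 415.4 nm

415.4


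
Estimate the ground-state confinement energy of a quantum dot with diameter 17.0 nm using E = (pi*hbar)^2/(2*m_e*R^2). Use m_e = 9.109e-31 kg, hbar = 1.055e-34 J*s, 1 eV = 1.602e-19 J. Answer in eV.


Radius R = 17.0/2 = 8.5 nm = 8.5e-09 m
E = (pi * 1.055e-34)^2 / (2 * 9.109e-31 * (8.5e-09)^2)
E(J) = 8.34576e-22
E = E(J) / 1.602e-19 = 0.0052 eV

0.0052


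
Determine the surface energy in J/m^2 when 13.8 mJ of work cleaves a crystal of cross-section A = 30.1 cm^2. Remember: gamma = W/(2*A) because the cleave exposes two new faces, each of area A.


Convert: A = 30.1 cm^2 = 0.00301 m^2, W = 13.8 mJ = 0.0138 J
Cleaving exposes two faces of area A, so total new surface = 2*A and gamma = W / (2*A)
gamma = 0.0138 / (2 * 0.00301)
gamma = 2.292 J/m^2

2.292


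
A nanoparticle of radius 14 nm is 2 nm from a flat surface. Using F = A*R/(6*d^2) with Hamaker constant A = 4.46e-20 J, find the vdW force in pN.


Convert to SI: R = 14 nm = 1.4e-08 m, d = 2 nm = 2e-09 m
F = A * R / (6 * d^2)
F = 4.46e-20 * 1.4e-08 / (6 * (2e-09)^2)
F = 2.60167e-11 N = 26.017 pN

26.017


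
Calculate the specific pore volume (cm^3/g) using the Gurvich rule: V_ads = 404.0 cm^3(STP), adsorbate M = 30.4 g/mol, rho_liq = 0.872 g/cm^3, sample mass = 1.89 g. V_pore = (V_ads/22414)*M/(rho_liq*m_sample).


Moles adsorbed n = V_ads / 22414 = 404.0 / 22414 = 1.802445e-02 mol
Liquid volume V_liq = n * M / rho_liq = 1.802445e-02 * 30.4 / 0.872 = 0.62838 cm^3
Specific pore volume V_pore = V_liq / m_sample = 0.62838 / 1.89
V_pore = 0.3325 cm^3/g

0.3325


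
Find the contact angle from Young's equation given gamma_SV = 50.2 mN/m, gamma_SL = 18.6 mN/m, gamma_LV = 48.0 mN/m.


cos(theta) = (gamma_SV - gamma_SL) / gamma_LV
cos(theta) = (50.2 - 18.6) / 48.0
cos(theta) = 0.658333
theta = arccos(0.658333) = 48.83 degrees

48.83


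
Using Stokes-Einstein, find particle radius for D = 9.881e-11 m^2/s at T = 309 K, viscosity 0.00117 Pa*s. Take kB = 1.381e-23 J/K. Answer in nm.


Stokes-Einstein: R = kB*T / (6*pi*eta*D)
R = 1.381e-23 * 309 / (6 * pi * 0.00117 * 9.881e-11)
R = 1.95823e-09 m = 1.96 nm

1.96


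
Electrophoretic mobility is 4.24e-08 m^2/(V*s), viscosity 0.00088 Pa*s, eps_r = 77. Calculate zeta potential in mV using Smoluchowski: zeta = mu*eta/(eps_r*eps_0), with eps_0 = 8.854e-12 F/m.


Smoluchowski equation: zeta = mu * eta / (eps_r * eps_0)
zeta = 4.24e-08 * 0.00088 / (77 * 8.854e-12)
zeta = 0.054729 V = 54.73 mV

54.73


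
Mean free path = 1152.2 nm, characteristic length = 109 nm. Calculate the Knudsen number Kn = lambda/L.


Knudsen number Kn = lambda / L
Kn = 1152.2 / 109
Kn = 10.5706

10.5706


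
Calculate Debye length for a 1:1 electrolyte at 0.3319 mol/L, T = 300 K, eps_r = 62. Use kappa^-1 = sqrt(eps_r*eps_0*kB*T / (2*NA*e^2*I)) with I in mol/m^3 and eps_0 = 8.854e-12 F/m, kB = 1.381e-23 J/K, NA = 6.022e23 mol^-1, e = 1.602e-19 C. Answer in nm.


Ionic strength I = 0.3319 * 1^2 * 1000 = 331.9 mol/m^3
kappa^-1 = sqrt(62 * 8.854e-12 * 1.381e-23 * 300 / (2 * 6.022e23 * (1.602e-19)^2 * 331.9))
kappa^-1 = 0.471 nm

0.471


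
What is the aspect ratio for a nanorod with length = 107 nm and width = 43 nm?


Aspect ratio AR = length / diameter
AR = 107 / 43
AR = 2.49

2.49


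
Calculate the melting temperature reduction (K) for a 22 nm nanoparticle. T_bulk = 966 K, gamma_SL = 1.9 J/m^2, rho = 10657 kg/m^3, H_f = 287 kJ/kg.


Radius R = 22/2 = 11 nm = 1.1e-08 m
Convert H_f = 287 kJ/kg = 287000 J/kg
dT = 2 * gamma_SL * T_bulk / (rho * H_f * R)
dT = 2 * 1.9 * 966 / (10657 * 287000 * 1.1e-08)
dT = 109.1 K

109.1


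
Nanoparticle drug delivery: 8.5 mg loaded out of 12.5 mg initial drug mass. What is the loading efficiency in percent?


Drug loading efficiency = (drug loaded / drug initial) * 100
DLE = 8.5 / 12.5 * 100
DLE = 0.68 * 100
DLE = 68.0%

68.0


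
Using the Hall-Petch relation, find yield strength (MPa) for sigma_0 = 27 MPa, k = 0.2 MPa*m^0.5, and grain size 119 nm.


d = 119 nm = 1.19e-07 m
sqrt(d) = 0.0003449638
Hall-Petch contribution = k / sqrt(d) = 0.2 / 0.0003449638 = 579.8 MPa
sigma = sigma_0 + k/sqrt(d) = 27 + 579.8 = 606.8 MPa

606.8


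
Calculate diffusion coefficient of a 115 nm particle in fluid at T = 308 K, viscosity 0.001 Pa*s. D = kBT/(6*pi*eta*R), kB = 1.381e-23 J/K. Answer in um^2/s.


Radius R = 115/2 = 57.5 nm = 5.75e-08 m
D = kB*T / (6*pi*eta*R)
D = 1.381e-23 * 308 / (6 * pi * 0.001 * 5.75e-08)
D = 3.92442e-12 m^2/s = 3.924 um^2/s

3.924


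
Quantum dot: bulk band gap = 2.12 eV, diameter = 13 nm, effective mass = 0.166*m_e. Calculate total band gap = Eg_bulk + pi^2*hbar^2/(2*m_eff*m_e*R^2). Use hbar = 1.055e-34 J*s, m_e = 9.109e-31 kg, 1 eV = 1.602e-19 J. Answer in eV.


Radius R = 13/2 nm = 6.5e-09 m
Confinement energy dE = pi^2 * hbar^2 / (2 * m_eff * m_e * R^2)
dE = pi^2 * (1.055e-34)^2 / (2 * 0.166 * 9.109e-31 * (6.5e-09)^2) J, divided by 1.602e-19 J/eV
dE = 0.0537 eV
Total band gap = E_g(bulk) + dE = 2.12 + 0.0537 = 2.1737 eV

2.1737


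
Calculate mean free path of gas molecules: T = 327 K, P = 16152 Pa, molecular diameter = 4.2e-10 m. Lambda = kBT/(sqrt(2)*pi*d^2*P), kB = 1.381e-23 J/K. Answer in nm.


Mean free path: lambda = kB*T / (sqrt(2) * pi * d^2 * P)
lambda = 1.381e-23 * 327 / (sqrt(2) * pi * (4.2e-10)^2 * 16152)
lambda = 3.5674e-07 m
lambda = 356.74 nm

356.74


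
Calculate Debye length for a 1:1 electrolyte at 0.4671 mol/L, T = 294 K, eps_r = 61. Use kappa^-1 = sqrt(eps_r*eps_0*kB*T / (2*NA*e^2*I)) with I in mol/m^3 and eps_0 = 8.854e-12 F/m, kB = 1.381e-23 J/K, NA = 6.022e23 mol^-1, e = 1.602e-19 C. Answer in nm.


Ionic strength I = 0.4671 * 1^2 * 1000 = 467.1 mol/m^3
kappa^-1 = sqrt(61 * 8.854e-12 * 1.381e-23 * 294 / (2 * 6.022e23 * (1.602e-19)^2 * 467.1))
kappa^-1 = 0.39 nm

0.39


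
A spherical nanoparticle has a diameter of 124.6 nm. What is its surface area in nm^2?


Radius r = 124.6/2 = 62.3 nm
Surface area SA = 4 * pi * r^2
SA = 4 * pi * (62.3)^2
SA = 48773.73 nm^2

48773.73


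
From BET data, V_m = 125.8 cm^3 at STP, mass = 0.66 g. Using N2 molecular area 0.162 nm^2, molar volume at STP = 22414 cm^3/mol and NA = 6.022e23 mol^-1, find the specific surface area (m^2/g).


Number of moles in monolayer = V_m / 22414 = 125.8 / 22414 = 0.00561256
Number of molecules = moles * NA = 0.00561256 * 6.022e23
SA = molecules * sigma / mass
SA = (125.8 / 22414) * 6.022e23 * 0.162e-18 / 0.66
SA = 829.6 m^2/g

829.6


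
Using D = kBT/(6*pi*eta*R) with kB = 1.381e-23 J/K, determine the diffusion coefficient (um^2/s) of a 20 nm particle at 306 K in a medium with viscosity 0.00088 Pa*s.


Radius R = 20/2 = 10 nm = 1e-08 m
D = kB*T / (6*pi*eta*R)
D = 1.381e-23 * 306 / (6 * pi * 0.00088 * 1e-08)
D = 2.5476e-11 m^2/s = 25.476 um^2/s

25.476


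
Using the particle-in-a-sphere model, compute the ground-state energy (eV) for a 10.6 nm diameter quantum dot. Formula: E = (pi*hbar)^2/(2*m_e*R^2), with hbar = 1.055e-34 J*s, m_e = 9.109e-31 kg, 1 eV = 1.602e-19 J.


Radius R = 10.6/2 = 5.3 nm = 5.3e-09 m
E = (pi * 1.055e-34)^2 / (2 * 9.109e-31 * (5.3e-09)^2)
E(J) = 2.14661e-21
E = E(J) / 1.602e-19 = 0.0134 eV

0.0134


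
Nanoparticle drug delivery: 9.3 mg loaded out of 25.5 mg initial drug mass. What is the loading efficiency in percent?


Drug loading efficiency = (drug loaded / drug initial) * 100
DLE = 9.3 / 25.5 * 100
DLE = 0.3647 * 100
DLE = 36.47%

36.47


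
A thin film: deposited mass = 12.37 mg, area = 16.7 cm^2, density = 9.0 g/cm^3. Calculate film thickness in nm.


Convert: m = 12.37 mg = 1.2370e-05 kg, A = 16.7 cm^2 = 1.6700e-03 m^2, rho = 9.0 g/cm^3 = 9000 kg/m^3
t = m / (A * rho)
t = 1.2370e-05 / (1.6700e-03 * 9000)
t = 8.2302e-07 m = 823.0 nm

823.0


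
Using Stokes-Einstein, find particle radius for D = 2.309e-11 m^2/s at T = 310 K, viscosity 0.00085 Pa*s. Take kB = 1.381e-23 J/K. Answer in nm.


Stokes-Einstein: R = kB*T / (6*pi*eta*D)
R = 1.381e-23 * 310 / (6 * pi * 0.00085 * 2.309e-11)
R = 1.15721e-08 m = 11.57 nm

11.57


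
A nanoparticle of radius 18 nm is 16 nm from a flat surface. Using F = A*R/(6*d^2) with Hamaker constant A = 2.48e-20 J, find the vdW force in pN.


Convert to SI: R = 18 nm = 1.8e-08 m, d = 16 nm = 1.6e-08 m
F = A * R / (6 * d^2)
F = 2.48e-20 * 1.8e-08 / (6 * (1.6e-08)^2)
F = 2.90625e-13 N = 0.291 pN

0.291


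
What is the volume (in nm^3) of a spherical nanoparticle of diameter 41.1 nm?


Radius r = 41.1/2 = 20.55 nm
Volume V = (4/3) * pi * r^3
V = (4/3) * pi * (20.55)^3
V = 36351.65 nm^3

36351.65


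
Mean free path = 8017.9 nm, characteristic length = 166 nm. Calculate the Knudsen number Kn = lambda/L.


Knudsen number Kn = lambda / L
Kn = 8017.9 / 166
Kn = 48.3006

48.3006


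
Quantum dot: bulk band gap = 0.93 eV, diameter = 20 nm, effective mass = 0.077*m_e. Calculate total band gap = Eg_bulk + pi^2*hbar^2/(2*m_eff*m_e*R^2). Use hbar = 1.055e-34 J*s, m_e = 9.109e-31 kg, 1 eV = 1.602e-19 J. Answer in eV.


Radius R = 20/2 nm = 1e-08 m
Confinement energy dE = pi^2 * hbar^2 / (2 * m_eff * m_e * R^2)
dE = pi^2 * (1.055e-34)^2 / (2 * 0.077 * 9.109e-31 * (1e-08)^2) J, divided by 1.602e-19 J/eV
dE = 0.0489 eV
Total band gap = E_g(bulk) + dE = 0.93 + 0.0489 = 0.9789 eV

0.9789


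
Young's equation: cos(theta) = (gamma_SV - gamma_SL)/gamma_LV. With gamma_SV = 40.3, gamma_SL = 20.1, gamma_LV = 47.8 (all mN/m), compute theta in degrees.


cos(theta) = (gamma_SV - gamma_SL) / gamma_LV
cos(theta) = (40.3 - 20.1) / 47.8
cos(theta) = 0.422594
theta = arccos(0.422594) = 65.0 degrees

65.0


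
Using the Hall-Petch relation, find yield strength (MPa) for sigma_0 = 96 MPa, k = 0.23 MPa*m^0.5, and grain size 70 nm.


d = 70 nm = 7e-08 m
sqrt(d) = 0.0002645751
Hall-Petch contribution = k / sqrt(d) = 0.23 / 0.0002645751 = 869.3 MPa
sigma = sigma_0 + k/sqrt(d) = 96 + 869.3 = 965.3 MPa

965.3


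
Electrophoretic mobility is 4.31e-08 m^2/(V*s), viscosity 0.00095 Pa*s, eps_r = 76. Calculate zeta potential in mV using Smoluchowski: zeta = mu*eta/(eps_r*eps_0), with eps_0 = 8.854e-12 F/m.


Smoluchowski equation: zeta = mu * eta / (eps_r * eps_0)
zeta = 4.31e-08 * 0.00095 / (76 * 8.854e-12)
zeta = 0.060848 V = 60.85 mV

60.85


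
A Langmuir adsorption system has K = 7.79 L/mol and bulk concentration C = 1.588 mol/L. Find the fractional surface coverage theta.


Langmuir isotherm: theta = K*C / (1 + K*C)
K*C = 7.79 * 1.588 = 12.37052
theta = 12.37052 / (1 + 12.37052) = 12.37052 / 13.37052
theta = 0.9252

0.9252


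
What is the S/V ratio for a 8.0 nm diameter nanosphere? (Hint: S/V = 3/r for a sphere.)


Radius r = 8.0/2 = 4 nm
S/V = 3 / r = 3 / 4
S/V = 0.75 nm^-1

0.75
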